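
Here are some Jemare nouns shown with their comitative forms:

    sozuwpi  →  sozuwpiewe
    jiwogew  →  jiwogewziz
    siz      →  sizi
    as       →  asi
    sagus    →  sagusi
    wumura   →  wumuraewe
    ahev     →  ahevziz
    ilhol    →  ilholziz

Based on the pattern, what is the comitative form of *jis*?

jisi

The suffix is conditioned by the final sound: -i when the stem ends in a sibilant (*siz*, *as*, *sagus*); -ziz when the stem ends in a non-sibilant consonant (*jiwogew*, *ahev*, *ilhol*); -ewe when the stem ends in a vowel (*sozuwpi*, *wumura*).
The final sound of *jis* is /s/, which is a sibilant, so the suffix is -i, giving *jisi*.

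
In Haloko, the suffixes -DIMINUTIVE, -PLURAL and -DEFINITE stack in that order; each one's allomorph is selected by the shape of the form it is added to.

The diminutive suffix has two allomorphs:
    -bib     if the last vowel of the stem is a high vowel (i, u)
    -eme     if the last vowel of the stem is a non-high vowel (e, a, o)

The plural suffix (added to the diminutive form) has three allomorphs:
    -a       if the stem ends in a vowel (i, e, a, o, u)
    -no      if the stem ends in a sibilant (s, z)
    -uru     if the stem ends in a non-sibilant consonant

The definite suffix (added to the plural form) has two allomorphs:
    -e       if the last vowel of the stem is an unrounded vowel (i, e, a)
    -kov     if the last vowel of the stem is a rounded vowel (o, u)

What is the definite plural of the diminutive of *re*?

reemeae

*re*: last vowel = /e/, a non-high vowel → -eme → *reeme*.
Since the final sound of the diminutive form *reeme* is /e/ (a vowel), it takes -a, giving *reemea*.
The last vowel of the plural form *reemea* is /a/, which is an unrounded vowel, so the definite suffix is -e, giving *reemeae*.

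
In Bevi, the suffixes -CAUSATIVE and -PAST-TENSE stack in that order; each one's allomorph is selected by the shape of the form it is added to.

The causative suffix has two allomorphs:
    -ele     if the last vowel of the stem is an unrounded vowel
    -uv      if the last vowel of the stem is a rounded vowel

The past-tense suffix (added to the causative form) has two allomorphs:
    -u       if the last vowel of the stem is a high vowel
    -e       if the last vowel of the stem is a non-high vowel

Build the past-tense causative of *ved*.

*ved* — last vowel /e/ (an unrounded vowel) → -ele → *vedele*.
The last vowel of the causative form *vedele* is /e/, which is a non-high vowel, so the past-tense suffix is -e, giving *vedelee*.

vedelee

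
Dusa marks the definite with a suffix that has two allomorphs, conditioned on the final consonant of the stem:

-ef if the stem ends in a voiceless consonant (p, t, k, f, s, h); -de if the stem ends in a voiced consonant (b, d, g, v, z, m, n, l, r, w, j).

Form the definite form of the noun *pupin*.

pupinde

*pupin* — final consonant /n/ (voiced) → -de → *pupinde*.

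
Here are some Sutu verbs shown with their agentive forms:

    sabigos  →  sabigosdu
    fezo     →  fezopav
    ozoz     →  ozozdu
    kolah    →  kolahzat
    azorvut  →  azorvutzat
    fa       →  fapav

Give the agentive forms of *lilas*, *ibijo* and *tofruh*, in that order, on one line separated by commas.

The suffix is conditioned by the final sound: -du when the stem ends in a sibilant (*sabigos*, *ozoz*); -zat when the stem ends in a non-sibilant consonant (*kolah*, *azorvut*); -pav when the stem ends in a vowel (*fezo*, *fa*).
Since the final sound of *lilas* is /s/ (a sibilant), it takes -du, giving *lilasdu*.
The final sound of *ibijo* is /o/, which is a vowel, so the suffix is -pav, giving *ibijopav*.
*tofruh*: final sound = /h/, a non-sibilant consonant → -zat → *tofruhzat*.

lilasdu, ibijopav, tofruhzat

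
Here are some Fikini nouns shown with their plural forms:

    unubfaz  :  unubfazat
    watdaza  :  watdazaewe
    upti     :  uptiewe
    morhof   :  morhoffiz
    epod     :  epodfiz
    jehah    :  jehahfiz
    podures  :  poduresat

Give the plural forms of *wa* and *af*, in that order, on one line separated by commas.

waewe, affiz

The pattern is sibilance of the final sound: -at when the stem ends in a sibilant (*unubfaz*, *podures*); -fiz when the stem ends in a non-sibilant consonant (*morhof*, *epod*, *jehah*); -ewe when the stem ends in a vowel (*watdaza*, *upti*).
Since the final sound of *wa* is /a/ (a vowel), it takes -ewe, giving *waewe*.
Since the final sound of *af* is /f/ (a non-sibilant consonant), it takes -fiz, giving *affiz*.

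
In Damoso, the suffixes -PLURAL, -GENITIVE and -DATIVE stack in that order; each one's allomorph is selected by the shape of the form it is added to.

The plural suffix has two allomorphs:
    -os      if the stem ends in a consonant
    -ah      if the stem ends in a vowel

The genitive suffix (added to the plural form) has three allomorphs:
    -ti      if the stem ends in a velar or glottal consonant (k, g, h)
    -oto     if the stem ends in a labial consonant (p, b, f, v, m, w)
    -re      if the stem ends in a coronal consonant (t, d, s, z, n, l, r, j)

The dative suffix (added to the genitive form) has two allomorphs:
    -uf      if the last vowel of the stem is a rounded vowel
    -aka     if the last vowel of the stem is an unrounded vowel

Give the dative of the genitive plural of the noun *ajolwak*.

The final sound of *ajolwak* is /k/, which is a consonant, so the plural suffix is -os, giving *ajolwakos*.
The plural form *ajolwakos* — final consonant /s/ (coronal) → -re → *ajolwakosre*.
Since the last vowel of the genitive form *ajolwakosre* is /e/ (an unrounded vowel), it takes -aka, giving *ajolwakosreaka*.

ajolwakosreaka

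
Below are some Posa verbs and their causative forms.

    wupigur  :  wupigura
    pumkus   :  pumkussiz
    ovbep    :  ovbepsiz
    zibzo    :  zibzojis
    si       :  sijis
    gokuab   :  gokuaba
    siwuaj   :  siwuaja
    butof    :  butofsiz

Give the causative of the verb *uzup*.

uzupsiz

Looking at the final sound of each stem: -siz when the stem ends in a voiceless consonant (*pumkus*, *ovbep*, *butof*); -a when the stem ends in a voiced consonant (*wupigur*, *gokuab*, *siwuaj*); -jis when the stem ends in a vowel (*zibzo*, *si*).
*uzup*: final sound = /p/, a voiceless consonant → -siz → *uzupsiz*.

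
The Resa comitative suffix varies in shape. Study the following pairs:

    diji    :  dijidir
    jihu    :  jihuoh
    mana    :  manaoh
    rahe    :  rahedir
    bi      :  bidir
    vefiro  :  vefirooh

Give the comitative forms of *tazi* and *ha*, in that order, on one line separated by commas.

tazidir, haoh

Looking at the last vowel of each stem: -dir when the last vowel of the stem is a front vowel (*diji*, *rahe*, *bi*); -oh when the last vowel of the stem is a back vowel (*jihu*, *mana*, *vefiro*).
*tazi* — last vowel /i/ (a front vowel) → -dir → *tazidir*.
The last vowel of *ha* is /a/, which is a back vowel, so the suffix is -oh, giving *haoh*.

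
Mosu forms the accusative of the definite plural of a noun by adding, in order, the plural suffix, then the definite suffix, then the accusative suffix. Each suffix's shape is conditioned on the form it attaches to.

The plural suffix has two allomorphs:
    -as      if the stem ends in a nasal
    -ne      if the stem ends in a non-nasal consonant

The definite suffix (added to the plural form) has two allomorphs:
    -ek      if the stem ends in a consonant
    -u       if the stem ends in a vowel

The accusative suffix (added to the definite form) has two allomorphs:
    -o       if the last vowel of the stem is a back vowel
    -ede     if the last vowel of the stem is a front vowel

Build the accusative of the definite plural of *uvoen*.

*uvoen* — final consonant /n/ (a nasal) → -as → *uvoenas*.
The plural form *uvoenas* — final sound /s/ (a consonant) → -ek → *uvoenasek*.
The last vowel of the definite form *uvoenasek* is /e/, which is a front vowel, so the accusative suffix is -ede, giving *uvoenasekede*.

uvoenasekede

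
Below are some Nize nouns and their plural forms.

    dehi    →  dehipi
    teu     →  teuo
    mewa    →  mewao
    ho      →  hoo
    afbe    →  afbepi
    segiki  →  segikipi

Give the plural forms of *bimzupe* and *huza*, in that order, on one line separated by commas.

bimzupepi, huzao

Looking at the last vowel of each stem: -pi when the last vowel of the stem is a front vowel (*dehi*, *afbe*, *segiki*); -o when the last vowel of the stem is a back vowel (*teu*, *mewa*, *ho*).
Since the last vowel of *bimzupe* is /e/ (a front vowel), it takes -pi, giving *bimzupepi*.
The last vowel of *huza* is /a/, which is a back vowel, so the suffix is -o, giving *huzao*.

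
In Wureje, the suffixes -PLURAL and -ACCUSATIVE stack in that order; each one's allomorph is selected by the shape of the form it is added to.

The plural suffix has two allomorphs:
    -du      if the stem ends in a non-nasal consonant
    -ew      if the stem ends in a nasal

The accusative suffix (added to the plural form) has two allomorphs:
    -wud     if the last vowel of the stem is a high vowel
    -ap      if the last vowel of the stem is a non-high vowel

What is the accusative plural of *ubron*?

The final consonant of *ubron* is /n/, which is a nasal, so the plural suffix is -ew, giving *ubronew*.
Since the last vowel of the plural form *ubronew* is /e/ (a non-high vowel), it takes -ap, giving *ubronewap*.

ubronewap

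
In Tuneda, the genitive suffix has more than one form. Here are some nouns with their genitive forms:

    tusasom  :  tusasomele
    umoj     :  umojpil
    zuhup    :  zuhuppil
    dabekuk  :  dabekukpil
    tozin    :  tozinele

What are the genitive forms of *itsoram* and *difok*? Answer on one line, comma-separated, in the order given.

itsoramele, difokpil

The alternation tracks the final consonant of the stem — -ele when the stem ends in a nasal (*tusasom*, *tozin*); -pil when the stem ends in a non-nasal consonant (*umoj*, *zuhup*, *dabekuk*).
The final consonant of *itsoram* is /m/, which is a nasal, so the suffix is -ele, giving *itsoramele*.
The final consonant of *difok* is /k/, which is non-nasal, so the suffix is -pil, giving *difokpil*.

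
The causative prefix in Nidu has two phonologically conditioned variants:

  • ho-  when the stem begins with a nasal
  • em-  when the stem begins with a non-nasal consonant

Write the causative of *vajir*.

emvajir

Since the first consonant of *vajir* is /v/ (non-nasal), it takes em-, giving *emvajir*.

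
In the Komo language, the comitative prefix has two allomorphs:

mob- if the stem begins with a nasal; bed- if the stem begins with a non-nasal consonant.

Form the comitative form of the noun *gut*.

*gut* — first consonant /g/ (non-nasal) → bed- → *bedgut*.

bedgut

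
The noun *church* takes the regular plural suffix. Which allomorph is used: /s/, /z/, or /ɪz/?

The stem *church* ends in a sibilant (/s, z, ʃ, ʒ, tʃ, dʒ/).
The plural suffix surfaces as /ɪz/ after sibilants, /s/ after other voiceless consonants, and /z/ after other voiced sounds.
So the plural -s on *church* is pronounced /ɪz/.

/ɪz/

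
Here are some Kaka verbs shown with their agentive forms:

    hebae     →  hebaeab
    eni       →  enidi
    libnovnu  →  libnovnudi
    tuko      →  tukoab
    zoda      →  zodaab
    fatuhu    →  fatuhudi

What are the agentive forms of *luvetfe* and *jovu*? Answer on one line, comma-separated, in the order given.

The suffix is conditioned by the last vowel: -di when the last vowel of the stem is a high vowel (*eni*, *libnovnu*, *fatuhu*); -ab when the last vowel of the stem is a non-high vowel (*hebae*, *tuko*, *zoda*).
Since the last vowel of *luvetfe* is /e/ (a non-high vowel), it takes -ab, giving *luvetfeab*.
Since the last vowel of *jovu* is /u/ (a high vowel), it takes -di, giving *jovudi*.

luvetfeab, jovudi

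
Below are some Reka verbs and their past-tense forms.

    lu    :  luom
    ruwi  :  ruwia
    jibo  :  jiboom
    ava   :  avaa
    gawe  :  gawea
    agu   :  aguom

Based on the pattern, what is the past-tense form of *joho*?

johoom

Looking at the last vowel of each stem: -om when the last vowel of the stem is a rounded vowel (*lu*, *jibo*, *agu*); -a when the last vowel of the stem is an unrounded vowel (*ruwi*, *ava*, *gawe*).
*joho* — last vowel /o/ (a rounded vowel) → -om → *johoom*.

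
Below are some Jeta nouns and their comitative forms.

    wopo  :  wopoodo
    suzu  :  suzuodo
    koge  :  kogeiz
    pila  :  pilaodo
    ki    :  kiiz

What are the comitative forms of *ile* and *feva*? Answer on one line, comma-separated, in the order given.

ileiz, fevaodo

The suffix is conditioned by the last vowel: -iz when the last vowel of the stem is a front vowel (*koge*, *ki*); -odo when the last vowel of the stem is a back vowel (*wopo*, *suzu*, *pila*).
The last vowel of *ile* is /e/, which is a front vowel, so the suffix is -iz, giving *ileiz*.
Since the last vowel of *feva* is /a/ (a back vowel), it takes -odo, giving *fevaodo*.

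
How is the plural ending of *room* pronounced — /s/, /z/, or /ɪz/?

The stem *room* ends in a voiced non-sibilant sound.
The plural suffix surfaces as /ɪz/ after sibilants, /s/ after other voiceless consonants, and /z/ after other voiced sounds.
So the plural -s on *room* is pronounced /z/.

/z/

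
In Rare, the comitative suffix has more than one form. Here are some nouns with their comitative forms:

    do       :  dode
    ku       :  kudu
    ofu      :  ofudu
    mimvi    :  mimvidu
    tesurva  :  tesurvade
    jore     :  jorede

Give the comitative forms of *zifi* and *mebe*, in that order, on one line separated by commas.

The alternation tracks the last vowel of the stem — -du when the last vowel of the stem is a high vowel (*ku*, *ofu*, *mimvi*); -de when the last vowel of the stem is a non-high vowel (*do*, *tesurva*, *jore*).
The last vowel of *zifi* is /i/, which is a high vowel, so the suffix is -du, giving *zifidu*.
*mebe* — last vowel /e/ (a non-high vowel) → -de → *mebede*.

zifidu, mebede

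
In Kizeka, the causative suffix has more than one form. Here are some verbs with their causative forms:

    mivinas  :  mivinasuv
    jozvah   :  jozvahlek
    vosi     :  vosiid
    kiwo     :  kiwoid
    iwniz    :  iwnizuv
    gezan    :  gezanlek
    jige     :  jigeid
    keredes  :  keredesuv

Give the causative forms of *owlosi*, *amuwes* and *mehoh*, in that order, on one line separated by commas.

owlosiid, amuwesuv, mehohlek

Looking at the final sound of each stem: -uv when the stem ends in a sibilant (*mivinas*, *iwniz*, *keredes*); -lek when the stem ends in a non-sibilant consonant (*jozvah*, *gezan*); -id when the stem ends in a vowel (*vosi*, *kiwo*, *jige*).
The final sound of *owlosi* is /i/, which is a vowel, so the suffix is -id, giving *owlosiid*.
*amuwes*: final sound = /s/, a sibilant → -uv → *amuwesuv*.
*mehoh*: final sound = /h/, a non-sibilant consonant → -lek → *mehohlek*.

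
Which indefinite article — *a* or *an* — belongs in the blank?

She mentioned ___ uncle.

The indefinite article is chosen by the initial *sound* of the following word, not its spelling.
*uncle* begins with the sound /ʌ/ (u pronounced /ʌ/) — a vowel sound.
So the article is *an*: She mentioned an uncle.

an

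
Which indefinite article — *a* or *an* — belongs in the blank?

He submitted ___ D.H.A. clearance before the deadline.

The indefinite article is chosen by the initial *sound* of the following word, not its spelling.
The initialism *D.H.A.* is read letter by letter; the first letter, D, is pronounced /diː/, which begins with a consonant sound.
So the article is *a*: He submitted a D.H.A. clearance before the deadline.

a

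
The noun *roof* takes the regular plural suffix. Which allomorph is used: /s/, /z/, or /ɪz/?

The stem *roof* ends in a voiceless non-sibilant consonant.
The plural suffix surfaces as /ɪz/ after sibilants, /s/ after other voiceless consonants, and /z/ after other voiced sounds.
So the plural -s on *roof* is pronounced /s/.

/s/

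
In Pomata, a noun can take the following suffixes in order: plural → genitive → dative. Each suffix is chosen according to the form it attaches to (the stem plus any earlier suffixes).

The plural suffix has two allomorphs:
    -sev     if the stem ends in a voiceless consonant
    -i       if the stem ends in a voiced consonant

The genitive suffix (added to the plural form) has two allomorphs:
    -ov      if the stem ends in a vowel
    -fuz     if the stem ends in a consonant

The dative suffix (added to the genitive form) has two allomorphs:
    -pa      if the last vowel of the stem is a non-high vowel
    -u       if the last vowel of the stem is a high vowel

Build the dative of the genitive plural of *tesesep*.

*tesesep* — final consonant /p/ (voiceless) → -sev → *tesesepsev*.
The final sound of the plural form *tesesepsev* is /v/, which is a consonant, so the genitive suffix is -fuz, giving *tesesepsevfuz*.
Since the last vowel of the genitive form *tesesepsevfuz* is /u/ (a high vowel), it takes -u, giving *tesesepsevfuzu*.

tesesepsevfuzu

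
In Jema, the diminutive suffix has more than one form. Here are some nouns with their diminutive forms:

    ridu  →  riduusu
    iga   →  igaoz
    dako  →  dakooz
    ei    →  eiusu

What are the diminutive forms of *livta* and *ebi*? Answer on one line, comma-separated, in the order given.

The pattern is height harmony: -usu when the last vowel of the stem is a high vowel (*ridu*, *ei*); -oz when the last vowel of the stem is a non-high vowel (*iga*, *dako*).
The last vowel of *livta* is /a/, which is a non-high vowel, so the suffix is -oz, giving *livtaoz*.
*ebi* — last vowel /i/ (a high vowel) → -usu → *ebiusu*.

livtaoz, ebiusu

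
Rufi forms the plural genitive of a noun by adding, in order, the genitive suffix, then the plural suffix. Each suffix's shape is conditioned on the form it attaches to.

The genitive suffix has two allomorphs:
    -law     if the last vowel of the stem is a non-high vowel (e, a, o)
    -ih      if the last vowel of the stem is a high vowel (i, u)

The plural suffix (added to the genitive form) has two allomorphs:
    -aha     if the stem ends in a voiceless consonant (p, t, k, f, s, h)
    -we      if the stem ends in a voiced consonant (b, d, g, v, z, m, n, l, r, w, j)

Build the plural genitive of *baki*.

*baki* — last vowel /i/ (a high vowel) → -ih → *bakiih*.
Since the final consonant of the genitive form *bakiih* is /h/ (voiceless), it takes -aha, giving *bakiihaha*.

bakiihaha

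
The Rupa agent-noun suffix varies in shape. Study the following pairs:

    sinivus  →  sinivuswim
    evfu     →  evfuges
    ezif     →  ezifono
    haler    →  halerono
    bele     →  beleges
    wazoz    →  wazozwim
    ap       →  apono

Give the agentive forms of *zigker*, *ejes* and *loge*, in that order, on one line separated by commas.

zigkerono, ejeswim, logeges

The suffix is conditioned by the final sound: -wim when the stem ends in a sibilant (*sinivus*, *wazoz*); -ono when the stem ends in a non-sibilant consonant (*ezif*, *haler*, *ap*); -ges when the stem ends in a vowel (*evfu*, *bele*).
Since the final sound of *zigker* is /r/ (a non-sibilant consonant), it takes -ono, giving *zigkerono*.
*ejes* — final sound /s/ (a sibilant) → -wim → *ejeswim*.
The final sound of *loge* is /e/, which is a vowel, so the suffix is -ges, giving *logeges*.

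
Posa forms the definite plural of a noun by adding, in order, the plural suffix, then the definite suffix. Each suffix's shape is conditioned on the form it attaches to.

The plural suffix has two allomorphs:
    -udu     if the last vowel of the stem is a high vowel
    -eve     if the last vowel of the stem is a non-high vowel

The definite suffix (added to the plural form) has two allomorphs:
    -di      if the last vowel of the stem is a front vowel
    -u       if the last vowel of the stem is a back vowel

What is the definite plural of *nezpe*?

nezpeevedi

Since the last vowel of *nezpe* is /e/ (a non-high vowel), it takes -eve, giving *nezpeeve*.
The plural form *nezpeeve*: last vowel = /e/, a front vowel → -di → *nezpeevedi*.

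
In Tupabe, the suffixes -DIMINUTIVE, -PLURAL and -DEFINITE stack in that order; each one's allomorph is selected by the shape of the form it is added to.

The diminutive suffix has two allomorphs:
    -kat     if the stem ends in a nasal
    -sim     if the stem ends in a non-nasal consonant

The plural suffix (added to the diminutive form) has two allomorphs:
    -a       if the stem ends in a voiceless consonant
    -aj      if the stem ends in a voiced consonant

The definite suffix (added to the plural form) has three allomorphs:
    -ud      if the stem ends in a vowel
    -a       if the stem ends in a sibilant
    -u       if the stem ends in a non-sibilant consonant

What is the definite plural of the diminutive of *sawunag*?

The final consonant of *sawunag* is /g/, which is non-nasal, so the diminutive suffix is -sim, giving *sawunagsim*.
Since the final consonant of the diminutive form *sawunagsim* is /m/ (voiced), it takes -aj, giving *sawunagsimaj*.
The final sound of the plural form *sawunagsimaj* is /j/, which is a non-sibilant consonant, so the definite suffix is -u, giving *sawunagsimaju*.

sawunagsimaju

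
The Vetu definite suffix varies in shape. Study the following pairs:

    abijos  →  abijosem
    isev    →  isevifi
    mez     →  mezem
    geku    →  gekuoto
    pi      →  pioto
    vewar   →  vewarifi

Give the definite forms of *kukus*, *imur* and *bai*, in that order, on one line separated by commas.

The suffix is conditioned by the final sound: -em when the stem ends in a sibilant (*abijos*, *mez*); -ifi when the stem ends in a non-sibilant consonant (*isev*, *vewar*); -oto when the stem ends in a vowel (*geku*, *pi*).
Since the final sound of *kukus* is /s/ (a sibilant), it takes -em, giving *kukusem*.
*imur* — final sound /r/ (a non-sibilant consonant) → -ifi → *imurifi*.
*bai* — final sound /i/ (a vowel) → -oto → *baioto*.

kukusem, imurifi, baioto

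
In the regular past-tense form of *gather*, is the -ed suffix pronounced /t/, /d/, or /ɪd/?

The stem *gather* ends in a voiced sound other than /d/.
The -ed suffix is realized as /ɪd/ after /t, d/; as /t/ after other voiceless consonants; and as /d/ after other voiced sounds.
So -ed on *gather* is pronounced /d/.

/d/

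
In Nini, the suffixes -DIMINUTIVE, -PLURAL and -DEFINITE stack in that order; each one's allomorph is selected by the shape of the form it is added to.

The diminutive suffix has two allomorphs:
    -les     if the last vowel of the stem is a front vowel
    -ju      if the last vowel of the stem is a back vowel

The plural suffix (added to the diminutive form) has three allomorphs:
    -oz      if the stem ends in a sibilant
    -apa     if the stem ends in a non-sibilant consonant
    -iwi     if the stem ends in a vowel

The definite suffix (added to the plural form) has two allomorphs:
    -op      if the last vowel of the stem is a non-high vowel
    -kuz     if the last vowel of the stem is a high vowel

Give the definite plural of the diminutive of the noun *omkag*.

*omkag* — last vowel /a/ (a back vowel) → -ju → *omkagju*.
The diminutive form *omkagju* — final sound /u/ (a vowel) → -iwi → *omkagjuiwi*.
The plural form *omkagjuiwi* — last vowel /i/ (a high vowel) → -kuz → *omkagjuiwikuz*.

omkagjuiwikuz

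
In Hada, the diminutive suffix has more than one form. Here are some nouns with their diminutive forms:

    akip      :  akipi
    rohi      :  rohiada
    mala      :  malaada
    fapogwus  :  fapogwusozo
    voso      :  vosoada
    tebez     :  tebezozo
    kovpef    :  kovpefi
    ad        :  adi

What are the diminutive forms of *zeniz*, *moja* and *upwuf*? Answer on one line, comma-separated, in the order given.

zenizozo, mojaada, upwufi

The pattern is sibilance of the final sound: -ozo when the stem ends in a sibilant (*fapogwus*, *tebez*); -i when the stem ends in a non-sibilant consonant (*akip*, *kovpef*, *ad*); -ada when the stem ends in a vowel (*rohi*, *mala*, *voso*).
Since the final sound of *zeniz* is /z/ (a sibilant), it takes -ozo, giving *zenizozo*.
Since the final sound of *moja* is /a/ (a vowel), it takes -ada, giving *mojaada*.
*upwuf*: final sound = /f/, a non-sibilant consonant → -i → *upwufi*.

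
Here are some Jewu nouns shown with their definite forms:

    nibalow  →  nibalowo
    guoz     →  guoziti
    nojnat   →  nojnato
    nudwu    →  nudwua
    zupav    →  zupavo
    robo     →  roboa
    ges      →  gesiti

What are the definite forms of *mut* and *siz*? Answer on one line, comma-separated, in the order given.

muto, siziti

Looking at the final sound of each stem: -iti when the stem ends in a sibilant (*guoz*, *ges*); -o when the stem ends in a non-sibilant consonant (*nibalow*, *nojnat*, *zupav*); -a when the stem ends in a vowel (*nudwu*, *robo*).
*mut* — final sound /t/ (a non-sibilant consonant) → -o → *muto*.
*siz* — final sound /z/ (a sibilant) → -iti → *siziti*.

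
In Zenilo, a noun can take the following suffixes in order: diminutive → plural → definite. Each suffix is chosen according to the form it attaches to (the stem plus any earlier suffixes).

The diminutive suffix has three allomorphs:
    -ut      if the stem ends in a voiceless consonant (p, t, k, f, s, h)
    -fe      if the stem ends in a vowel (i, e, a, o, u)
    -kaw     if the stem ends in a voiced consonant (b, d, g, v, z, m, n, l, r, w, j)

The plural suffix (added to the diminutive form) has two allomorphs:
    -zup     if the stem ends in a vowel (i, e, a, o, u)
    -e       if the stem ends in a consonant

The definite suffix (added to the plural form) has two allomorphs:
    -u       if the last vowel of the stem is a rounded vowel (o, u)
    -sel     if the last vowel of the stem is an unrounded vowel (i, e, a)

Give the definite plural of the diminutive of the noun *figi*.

figifezupu

Since the final sound of *figi* is /i/ (a vowel), it takes -fe, giving *figife*.
Since the final sound of the diminutive form *figife* is /e/ (a vowel), it takes -zup, giving *figifezup*.
Since the last vowel of the plural form *figifezup* is /u/ (a rounded vowel), it takes -u, giving *figifezupu*.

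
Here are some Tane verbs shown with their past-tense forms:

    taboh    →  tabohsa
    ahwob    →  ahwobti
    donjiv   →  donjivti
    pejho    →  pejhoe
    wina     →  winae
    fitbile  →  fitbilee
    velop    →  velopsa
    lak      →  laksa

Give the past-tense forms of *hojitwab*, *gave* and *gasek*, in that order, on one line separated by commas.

The alternation tracks the final sound of the stem — -sa when the stem ends in a voiceless consonant (*taboh*, *velop*, *lak*); -ti when the stem ends in a voiced consonant (*ahwob*, *donjiv*); -e when the stem ends in a vowel (*pejho*, *wina*, *fitbile*).
Since the final sound of *hojitwab* is /b/ (a voiced consonant), it takes -ti, giving *hojitwabti*.
The final sound of *gave* is /e/, which is a vowel, so the suffix is -e, giving *gavee*.
The final sound of *gasek* is /k/, which is a voiceless consonant, so the suffix is -sa, giving *gaseksa*.

hojitwabti, gavee, gaseksa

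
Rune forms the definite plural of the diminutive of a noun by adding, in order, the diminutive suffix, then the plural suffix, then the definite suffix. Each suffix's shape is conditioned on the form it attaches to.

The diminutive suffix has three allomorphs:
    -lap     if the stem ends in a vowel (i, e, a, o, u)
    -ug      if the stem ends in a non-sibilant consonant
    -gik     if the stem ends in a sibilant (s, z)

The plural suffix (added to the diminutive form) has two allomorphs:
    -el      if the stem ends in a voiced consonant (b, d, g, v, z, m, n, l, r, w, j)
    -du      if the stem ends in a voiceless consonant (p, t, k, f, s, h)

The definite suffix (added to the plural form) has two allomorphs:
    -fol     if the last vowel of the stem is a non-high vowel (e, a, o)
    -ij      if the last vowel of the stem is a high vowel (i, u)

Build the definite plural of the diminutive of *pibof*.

The final sound of *pibof* is /f/, which is a non-sibilant consonant, so the diminutive suffix is -ug, giving *pibofug*.
The diminutive form *pibofug* — final consonant /g/ (voiced) → -el → *pibofugel*.
The plural form *pibofugel*: last vowel = /e/, a non-high vowel → -fol → *pibofugelfol*.

pibofugelfol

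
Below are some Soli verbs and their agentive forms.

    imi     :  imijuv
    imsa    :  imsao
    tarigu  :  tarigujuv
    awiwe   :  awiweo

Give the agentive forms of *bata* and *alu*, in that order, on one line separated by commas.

batao, alujuv

The alternation tracks the last vowel of the stem — -juv when the last vowel of the stem is a high vowel (*imi*, *tarigu*); -o when the last vowel of the stem is a non-high vowel (*imsa*, *awiwe*).
The last vowel of *bata* is /a/, which is a non-high vowel, so the suffix is -o, giving *batao*.
Since the last vowel of *alu* is /u/ (a high vowel), it takes -juv, giving *alujuv*.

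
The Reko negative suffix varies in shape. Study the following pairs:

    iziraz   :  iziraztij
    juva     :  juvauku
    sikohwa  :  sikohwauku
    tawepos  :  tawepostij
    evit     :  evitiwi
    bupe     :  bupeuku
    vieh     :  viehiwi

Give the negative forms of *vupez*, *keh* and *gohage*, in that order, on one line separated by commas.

Looking at the final sound of each stem: -tij when the stem ends in a sibilant (*iziraz*, *tawepos*); -iwi when the stem ends in a non-sibilant consonant (*evit*, *vieh*); -uku when the stem ends in a vowel (*juva*, *sikohwa*, *bupe*).
*vupez* — final sound /z/ (a sibilant) → -tij → *vupeztij*.
Since the final sound of *keh* is /h/ (a non-sibilant consonant), it takes -iwi, giving *kehiwi*.
The final sound of *gohage* is /e/, which is a vowel, so the suffix is -uku, giving *gohageuku*.

vupeztij, kehiwi, gohageuku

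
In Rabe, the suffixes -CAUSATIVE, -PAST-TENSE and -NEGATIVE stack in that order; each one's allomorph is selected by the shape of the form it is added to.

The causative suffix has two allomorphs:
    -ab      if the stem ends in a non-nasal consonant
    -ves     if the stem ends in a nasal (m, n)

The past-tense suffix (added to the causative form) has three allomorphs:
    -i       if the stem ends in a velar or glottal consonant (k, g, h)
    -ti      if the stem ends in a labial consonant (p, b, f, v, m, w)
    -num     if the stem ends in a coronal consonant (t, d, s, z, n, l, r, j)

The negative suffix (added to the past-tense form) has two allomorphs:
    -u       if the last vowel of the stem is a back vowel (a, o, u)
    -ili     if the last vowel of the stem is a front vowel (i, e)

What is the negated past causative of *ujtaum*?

ujtaumvesnumu

The final consonant of *ujtaum* is /m/, which is a nasal, so the causative suffix is -ves, giving *ujtaumves*.
The causative form *ujtaumves*: final consonant = /s/, coronal → -num → *ujtaumvesnum*.
The past-tense form *ujtaumvesnum* — last vowel /u/ (a back vowel) → -u → *ujtaumvesnumu*.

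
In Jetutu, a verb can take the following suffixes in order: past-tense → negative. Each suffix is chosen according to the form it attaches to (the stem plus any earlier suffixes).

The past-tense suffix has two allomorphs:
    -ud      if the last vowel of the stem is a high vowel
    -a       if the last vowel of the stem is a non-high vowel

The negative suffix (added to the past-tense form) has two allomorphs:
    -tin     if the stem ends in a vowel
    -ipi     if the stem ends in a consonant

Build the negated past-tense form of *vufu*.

vufuudipi

Since the last vowel of *vufu* is /u/ (a high vowel), it takes -ud, giving *vufuud*.
The past-tense form *vufuud* — final sound /d/ (a consonant) → -ipi → *vufuudipi*.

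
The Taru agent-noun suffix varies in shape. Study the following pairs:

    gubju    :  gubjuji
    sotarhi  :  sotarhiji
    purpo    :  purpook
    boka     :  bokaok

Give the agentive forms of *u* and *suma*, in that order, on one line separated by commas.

uji, sumaok

The suffix is conditioned by the last vowel: -ji when the last vowel of the stem is a high vowel (*gubju*, *sotarhi*); -ok when the last vowel of the stem is a non-high vowel (*purpo*, *boka*).
*u* — last vowel /u/ (a high vowel) → -ji → *uji*.
The last vowel of *suma* is /a/, which is a non-high vowel, so the suffix is -ok, giving *sumaok*.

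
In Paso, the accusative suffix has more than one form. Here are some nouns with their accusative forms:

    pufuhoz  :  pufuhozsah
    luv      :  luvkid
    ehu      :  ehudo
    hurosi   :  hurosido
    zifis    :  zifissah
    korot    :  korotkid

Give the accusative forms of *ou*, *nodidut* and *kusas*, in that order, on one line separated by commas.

The suffix is conditioned by the final sound: -sah when the stem ends in a sibilant (*pufuhoz*, *zifis*); -kid when the stem ends in a non-sibilant consonant (*luv*, *korot*); -do when the stem ends in a vowel (*ehu*, *hurosi*).
*ou* — final sound /u/ (a vowel) → -do → *oudo*.
*nodidut* — final sound /t/ (a non-sibilant consonant) → -kid → *nodidutkid*.
Since the final sound of *kusas* is /s/ (a sibilant), it takes -sah, giving *kusassah*.

oudo, nodidutkid, kusassah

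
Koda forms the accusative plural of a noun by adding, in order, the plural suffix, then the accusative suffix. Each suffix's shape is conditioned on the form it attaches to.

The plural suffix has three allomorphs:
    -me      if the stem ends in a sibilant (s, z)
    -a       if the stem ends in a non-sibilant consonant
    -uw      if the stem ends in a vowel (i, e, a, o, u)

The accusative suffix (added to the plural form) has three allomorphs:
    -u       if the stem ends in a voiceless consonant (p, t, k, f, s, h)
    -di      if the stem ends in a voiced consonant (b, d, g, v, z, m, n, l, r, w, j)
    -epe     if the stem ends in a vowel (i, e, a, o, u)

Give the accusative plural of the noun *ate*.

ateuwdi

*ate*: final sound = /e/, a vowel → -uw → *ateuw*.
The plural form *ateuw* — final sound /w/ (a voiced consonant) → -di → *ateuwdi*.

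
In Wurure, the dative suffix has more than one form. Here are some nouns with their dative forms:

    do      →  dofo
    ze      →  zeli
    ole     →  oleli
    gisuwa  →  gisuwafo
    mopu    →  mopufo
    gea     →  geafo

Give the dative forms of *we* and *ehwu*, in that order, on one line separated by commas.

The suffix is conditioned by the last vowel: -li when the last vowel of the stem is a front vowel (*ze*, *ole*); -fo when the last vowel of the stem is a back vowel (*do*, *gisuwa*, *mopu*, *gea*).
*we*: last vowel = /e/, a front vowel → -li → *weli*.
*ehwu* — last vowel /u/ (a back vowel) → -fo → *ehwufo*.

weli, ehwufo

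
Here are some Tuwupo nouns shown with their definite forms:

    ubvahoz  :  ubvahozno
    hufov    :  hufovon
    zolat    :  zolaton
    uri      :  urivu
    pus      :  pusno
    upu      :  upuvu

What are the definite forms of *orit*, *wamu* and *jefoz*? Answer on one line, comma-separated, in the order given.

oriton, wamuvu, jefozno

The alternation tracks the final sound of the stem — -no when the stem ends in a sibilant (*ubvahoz*, *pus*); -on when the stem ends in a non-sibilant consonant (*hufov*, *zolat*); -vu when the stem ends in a vowel (*uri*, *upu*).
*orit*: final sound = /t/, a non-sibilant consonant → -on → *oriton*.
Since the final sound of *wamu* is /u/ (a vowel), it takes -vu, giving *wamuvu*.
*jefoz* — final sound /z/ (a sibilant) → -no → *jefozno*.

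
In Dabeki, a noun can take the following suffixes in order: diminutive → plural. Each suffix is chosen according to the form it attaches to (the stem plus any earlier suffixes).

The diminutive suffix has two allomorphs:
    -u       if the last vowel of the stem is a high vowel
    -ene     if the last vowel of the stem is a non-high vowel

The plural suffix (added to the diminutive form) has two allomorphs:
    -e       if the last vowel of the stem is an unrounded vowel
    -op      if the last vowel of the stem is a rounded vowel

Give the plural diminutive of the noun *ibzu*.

ibzuuop

*ibzu* — last vowel /u/ (a high vowel) → -u → *ibzuu*.
The last vowel of the diminutive form *ibzuu* is /u/, which is a rounded vowel, so the plural suffix is -op, giving *ibzuuop*.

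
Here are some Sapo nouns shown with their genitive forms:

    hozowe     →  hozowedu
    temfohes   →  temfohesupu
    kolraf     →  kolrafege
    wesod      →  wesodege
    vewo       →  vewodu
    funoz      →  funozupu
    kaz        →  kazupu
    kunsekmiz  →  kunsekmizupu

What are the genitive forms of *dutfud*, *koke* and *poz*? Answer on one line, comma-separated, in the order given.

The alternation tracks the final sound of the stem — -upu when the stem ends in a sibilant (*temfohes*, *funoz*, *kaz*, *kunsekmiz*); -ege when the stem ends in a non-sibilant consonant (*kolraf*, *wesod*); -du when the stem ends in a vowel (*hozowe*, *vewo*).
*dutfud* — final sound /d/ (a non-sibilant consonant) → -ege → *dutfudege*.
The final sound of *koke* is /e/, which is a vowel, so the suffix is -du, giving *kokedu*.
Since the final sound of *poz* is /z/ (a sibilant), it takes -upu, giving *pozupu*.

dutfudege, kokedu, pozupu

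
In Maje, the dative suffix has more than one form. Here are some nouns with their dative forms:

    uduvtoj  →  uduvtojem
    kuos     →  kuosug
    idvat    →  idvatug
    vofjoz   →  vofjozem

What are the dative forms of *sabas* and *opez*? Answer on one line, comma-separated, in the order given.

Looking at the final consonant of each stem: -ug when the stem ends in a voiceless consonant (*kuos*, *idvat*); -em when the stem ends in a voiced consonant (*uduvtoj*, *vofjoz*).
*sabas*: final consonant = /s/, voiceless → -ug → *sabasug*.
The final consonant of *opez* is /z/, which is voiced, so the suffix is -em, giving *opezem*.

sabasug, opezem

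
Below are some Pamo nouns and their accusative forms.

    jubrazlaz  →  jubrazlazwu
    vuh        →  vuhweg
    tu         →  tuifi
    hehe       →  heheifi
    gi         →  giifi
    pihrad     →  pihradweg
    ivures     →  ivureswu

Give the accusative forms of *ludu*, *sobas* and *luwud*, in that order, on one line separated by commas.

The pattern is sibilance of the final sound: -wu when the stem ends in a sibilant (*jubrazlaz*, *ivures*); -weg when the stem ends in a non-sibilant consonant (*vuh*, *pihrad*); -ifi when the stem ends in a vowel (*tu*, *hehe*, *gi*).
*ludu*: final sound = /u/, a vowel → -ifi → *luduifi*.
*sobas* — final sound /s/ (a sibilant) → -wu → *sobaswu*.
*luwud*: final sound = /d/, a non-sibilant consonant → -weg → *luwudweg*.

luduifi, sobaswu, luwudweg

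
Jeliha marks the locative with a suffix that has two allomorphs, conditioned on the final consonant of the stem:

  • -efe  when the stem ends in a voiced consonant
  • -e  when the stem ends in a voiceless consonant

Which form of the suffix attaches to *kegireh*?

-e

*kegireh* — final consonant /h/ (voiceless) → -e.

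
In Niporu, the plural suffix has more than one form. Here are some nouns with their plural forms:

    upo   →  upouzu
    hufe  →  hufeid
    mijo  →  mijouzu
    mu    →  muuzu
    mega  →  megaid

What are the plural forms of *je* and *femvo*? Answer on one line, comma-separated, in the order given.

jeid, femvouzu

The alternation tracks the last vowel of the stem — -uzu when the last vowel of the stem is a rounded vowel (*upo*, *mijo*, *mu*); -id when the last vowel of the stem is an unrounded vowel (*hufe*, *mega*).
Since the last vowel of *je* is /e/ (an unrounded vowel), it takes -id, giving *jeid*.
The last vowel of *femvo* is /o/, which is a rounded vowel, so the suffix is -uzu, giving *femvouzu*.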